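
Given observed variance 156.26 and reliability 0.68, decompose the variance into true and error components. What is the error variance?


var_true = rxx * var_obs = 0.68 * 156.26 = 106.2568
var_error = var_obs - var_true
var_error = 156.26 - 106.2568
var_error = 50.0032

50.0032


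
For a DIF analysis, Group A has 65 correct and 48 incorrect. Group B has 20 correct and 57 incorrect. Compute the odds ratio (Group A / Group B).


Odds_A = 65/48 = 1.3542
Odds_B = 20/57 = 0.3509
OR = Odds_A / Odds_B = 1.3542 / 0.3509
Exactly, OR = (65 * 57) / (48 * 20) = 3705 / 960
OR = 3.8594

3.8594


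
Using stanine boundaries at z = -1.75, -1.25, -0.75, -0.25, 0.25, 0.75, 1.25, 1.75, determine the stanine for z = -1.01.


Stanine boundaries: [-1.75, -1.25, -0.75, -0.25, 0.25, 0.75, 1.25, 1.75]
z = -1.01
Check each boundary:
  z >= -1.75 -> could be stanine 2
  z >= -1.25 -> could be stanine 3
  z < -0.75
  z < -0.25
  z < 0.25
  z < 0.75
  z < 1.25
  z < 1.75
Highest qualifying boundary gives stanine = 3

3


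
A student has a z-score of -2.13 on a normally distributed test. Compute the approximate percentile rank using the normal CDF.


CDF(z) = 0.5 * (1 + erf(z/sqrt(2)))
erf(-1.5061) = -0.9668
CDF = 0.0166
Percentile rank = 0.0166 * 100 = 1.66

1.66


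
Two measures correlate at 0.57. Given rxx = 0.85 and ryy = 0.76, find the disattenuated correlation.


r_corrected = rxy / sqrt(rxx * ryy)
= 0.57 / sqrt(0.85 * 0.76)
= 0.57 / sqrt(0.646)
= 0.57 / 0.803741
r_corrected = 0.7092

0.7092


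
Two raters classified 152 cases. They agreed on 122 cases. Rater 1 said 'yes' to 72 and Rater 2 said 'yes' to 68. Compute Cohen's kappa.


P_o = 122/152 = 0.802632
P_e = (72*68 + 80*84) / 23104 = 0.50277
kappa = (P_o - P_e) / (1 - P_e)
kappa = (0.802632 - 0.50277) / (1 - 0.50277)
kappa = 0.6031

0.6031


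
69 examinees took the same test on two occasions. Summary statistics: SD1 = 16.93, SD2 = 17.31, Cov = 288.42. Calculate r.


r = cov(X,Y) / (SD_X * SD_Y)
r = 288.42 / (16.93 * 17.31)
r = 288.42 / 293.0583
r = 0.9842

0.9842


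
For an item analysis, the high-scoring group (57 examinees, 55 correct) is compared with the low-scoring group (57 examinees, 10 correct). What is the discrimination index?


p_upper = 55/57 = 0.9649
p_lower = 10/57 = 0.1754
D = 0.9649 - 0.1754 = 0.7895

0.7895


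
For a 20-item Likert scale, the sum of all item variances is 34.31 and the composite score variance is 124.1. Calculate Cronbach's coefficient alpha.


alpha = (k/(k-1)) * (1 - sum(si^2)/s_total^2)
= (20/19) * (1 - 34.31/124.1)
alpha = 0.7616

0.7616


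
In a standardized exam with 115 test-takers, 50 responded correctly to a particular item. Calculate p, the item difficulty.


Item difficulty p = number correct / total examinees
p = 50 / 115
p = 0.4348

0.4348


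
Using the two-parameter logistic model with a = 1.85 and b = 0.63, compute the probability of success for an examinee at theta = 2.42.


a*(theta - b) = 1.85 * (2.42 - 0.63) = 3.3115
exp(-3.3115) = 0.0365
P = 1 / (1 + 0.0365)
P = 0.9648

0.9648


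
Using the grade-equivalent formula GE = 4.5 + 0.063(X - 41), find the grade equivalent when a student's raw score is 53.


raw - median = 53 - 41 = 12
slope * diff = 0.063 * 12 = 0.756
GE = 4.5 + 0.756
GE = 5.256

5.256


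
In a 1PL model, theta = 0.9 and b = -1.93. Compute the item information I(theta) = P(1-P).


P = 1/(1+exp(-(0.9--1.93))) = 0.9443
I = P*(1-P) = 0.9443 * 0.0557
I = 0.0526

0.0526


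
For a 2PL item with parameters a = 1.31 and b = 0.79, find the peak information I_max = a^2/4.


For 2PL, max info at theta = b = 0.79
I_max = a^2 / 4 = 1.31^2 / 4
= 1.7161 / 4
I_max = 0.429

0.429


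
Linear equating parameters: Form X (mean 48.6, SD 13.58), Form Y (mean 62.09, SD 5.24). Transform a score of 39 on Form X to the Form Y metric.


slope = SD_Y / SD_X = 5.24 / 13.58 ~ 0.3859
intercept = mean_Y - slope * mean_X = 62.09 - (5.24 / 13.58) * 48.6 ~ 43.3371
Y = slope * X + intercept. To avoid rounding drift from the rounded slope/intercept, evaluate the equivalent form Y = mean_Y + SD_Y * (X - mean_X) / SD_X at full precision:
Y = 62.09 + 5.24 * (39 - 48.6) / 13.58
Y = 62.09 - 5.24 * 9.6 / 13.58
Y = 62.09 - 50.304 / 13.58
Y = 62.09 - 3.7043
Y = 58.3857

58.3857


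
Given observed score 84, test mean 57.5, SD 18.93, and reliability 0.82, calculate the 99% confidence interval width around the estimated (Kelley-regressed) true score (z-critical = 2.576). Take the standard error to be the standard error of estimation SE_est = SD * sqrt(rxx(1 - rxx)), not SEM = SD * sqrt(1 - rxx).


True score estimate = 0.82*84 + 0.18*57.5 = 79.23
SE_est = SD * sqrt(rxx * (1 - rxx)) = 18.93 * sqrt(0.82 * 0.18) = 18.93 * sqrt(0.1476) = 7.272669
CI = T_est +/- z * SE_est, so width = 2 * z * SE_est = 2 * 2.576 * 7.272669
Width = 37.4688

37.4688


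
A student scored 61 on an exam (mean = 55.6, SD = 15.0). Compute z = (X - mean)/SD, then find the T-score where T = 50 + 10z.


z = (X - mean) / SD = (61 - 55.6) / 15.0
z = 5.4 / 15.0
z = 0.36
T-score = T = 50 + 10z
Carry z at full precision (z = 5.4 / 15.0) into the conversion:
T-score = 50 + 10 * (5.4 / 15.0) = 50 + 54 / 15.0
T-score = 50 + 3.6
T-score = 53.6

53.6


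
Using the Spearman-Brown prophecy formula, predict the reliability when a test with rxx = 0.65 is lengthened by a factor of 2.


r_new = (n * rxx) / (1 + (n-1) * rxx)
r_new = (2 * 0.65) / (1 + 1 * 0.65)
r_new = 1.3 / 1.65
r_new = 0.7879

0.7879


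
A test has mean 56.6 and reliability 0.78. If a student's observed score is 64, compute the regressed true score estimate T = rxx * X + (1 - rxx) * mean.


T_est = rxx * X + (1 - rxx) * mean
T_est = 0.78 * 64 + 0.22 * 56.6
T_est = 49.92 + 12.452
T_est = 62.372

62.372


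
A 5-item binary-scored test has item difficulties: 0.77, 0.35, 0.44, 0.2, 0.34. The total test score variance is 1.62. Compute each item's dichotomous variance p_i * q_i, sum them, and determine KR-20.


For each item, compute p_i * q_i:
  Item 1: 0.77 * 0.23 = 0.1771
  Item 2: 0.35 * 0.65 = 0.2275
  Item 3: 0.44 * 0.56 = 0.2464
  Item 4: 0.2 * 0.8 = 0.16
  Item 5: 0.34 * 0.66 = 0.2244
Sum(p_i * q_i) = 0.1771 + 0.2275 + 0.2464 + 0.16 + 0.2244 = 1.0354
KR-20 = (k/(k-1)) * (1 - Sum(p_i*q_i) / Var_total)
= (5/4) * (1 - 1.0354/1.62)
= 1.25 * 0.3609
KR-20 = 0.4511

0.4511


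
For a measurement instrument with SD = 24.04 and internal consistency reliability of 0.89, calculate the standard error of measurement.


SEM = SD * sqrt(1 - rxx)
SEM = 24.04 * sqrt(1 - 0.89)
SEM = 24.04 * sqrt(0.11) = 24.04 * 0.331662
SEM = 7.9732

7.9732


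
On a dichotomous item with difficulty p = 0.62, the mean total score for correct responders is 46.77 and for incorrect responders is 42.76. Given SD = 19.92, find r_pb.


q = 1 - p = 0.38
rpb = ((M1 - M0) / SD) * sqrt(p * q)
rpb = ((46.77 - 42.76) / 19.92) * sqrt(0.62 * 0.38)
rpb = 0.0977

0.0977


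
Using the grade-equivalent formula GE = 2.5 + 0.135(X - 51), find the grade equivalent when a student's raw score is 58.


raw - median = 58 - 51 = 7
slope * diff = 0.135 * 7 = 0.945
GE = 2.5 + 0.945
GE = 3.445

3.445


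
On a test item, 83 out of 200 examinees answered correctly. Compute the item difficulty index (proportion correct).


Item difficulty p = number correct / total examinees
p = 83 / 200
p = 0.415

0.415


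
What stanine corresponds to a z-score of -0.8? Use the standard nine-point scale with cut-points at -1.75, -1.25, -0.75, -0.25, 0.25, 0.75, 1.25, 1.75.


Stanine boundaries: [-1.75, -1.25, -0.75, -0.25, 0.25, 0.75, 1.25, 1.75]
z = -0.8
Check each boundary:
  z >= -1.75 -> could be stanine 2
  z >= -1.25 -> could be stanine 3
  z < -0.75
  z < -0.25
  z < 0.25
  z < 0.75
  z < 1.25
  z < 1.75
Highest qualifying boundary gives stanine = 3

3


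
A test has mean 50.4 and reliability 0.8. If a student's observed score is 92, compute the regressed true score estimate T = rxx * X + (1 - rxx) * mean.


T_est = rxx * X + (1 - rxx) * mean
T_est = 0.8 * 92 + 0.2 * 50.4
T_est = 73.6 + 10.08
T_est = 83.68

83.68


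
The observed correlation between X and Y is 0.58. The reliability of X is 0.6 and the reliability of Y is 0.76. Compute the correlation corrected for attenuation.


r_corrected = rxy / sqrt(rxx * ryy)
= 0.58 / sqrt(0.6 * 0.76)
= 0.58 / sqrt(0.456)
= 0.58 / 0.675278
r_corrected = 0.8589

0.8589


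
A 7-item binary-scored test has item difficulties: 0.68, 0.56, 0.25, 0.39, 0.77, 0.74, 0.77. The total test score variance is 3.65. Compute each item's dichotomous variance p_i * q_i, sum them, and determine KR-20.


For each item, compute p_i * q_i:
  Item 1: 0.68 * 0.32 = 0.2176
  Item 2: 0.56 * 0.44 = 0.2464
  Item 3: 0.25 * 0.75 = 0.1875
  Item 4: 0.39 * 0.61 = 0.2379
  Item 5: 0.77 * 0.23 = 0.1771
  Item 6: 0.74 * 0.26 = 0.1924
  Item 7: 0.77 * 0.23 = 0.1771
Sum(p_i * q_i) = 0.2176 + 0.2464 + 0.1875 + 0.2379 + 0.1771 + 0.1924 + 0.1771 = 1.436
KR-20 = (k/(k-1)) * (1 - Sum(p_i*q_i) / Var_total)
= (7/6) * (1 - 1.436/3.65)
= 1.1667 * 0.6066
KR-20 = 0.7077

0.7077


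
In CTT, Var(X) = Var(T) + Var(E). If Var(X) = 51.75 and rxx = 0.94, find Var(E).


var_true = rxx * var_obs = 0.94 * 51.75 = 48.645
var_error = var_obs - var_true
var_error = 51.75 - 48.645
var_error = 3.105

3.105


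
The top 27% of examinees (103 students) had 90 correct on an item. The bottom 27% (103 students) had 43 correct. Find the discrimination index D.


p_upper = 90/103 = 0.8738
p_lower = 43/103 = 0.4175
D = 0.8738 - 0.4175 = 0.4563

0.4563


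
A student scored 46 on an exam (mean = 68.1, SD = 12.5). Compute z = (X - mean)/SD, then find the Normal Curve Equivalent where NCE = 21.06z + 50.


z = (X - mean) / SD = (46 - 68.1) / 12.5
z = -22.1 / 12.5
z = -1.768
NCE = NCE = 21.06z + 50
Carry z at full precision (z = -22.1 / 12.5) into the conversion:
NCE = 21.06 * (-22.1 / 12.5) + 50 = -465.426 / 12.5 + 50
NCE = -37.2341 + 50
NCE = 12.7659

12.7659


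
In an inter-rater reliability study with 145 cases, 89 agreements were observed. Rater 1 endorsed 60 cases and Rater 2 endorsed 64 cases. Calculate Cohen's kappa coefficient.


P_o = 89/145 = 0.613793
P_e = (60*64 + 85*81) / 21025 = 0.510107
kappa = (P_o - P_e) / (1 - P_e)
kappa = (0.613793 - 0.510107) / (1 - 0.510107)
kappa = 0.2117

0.2117


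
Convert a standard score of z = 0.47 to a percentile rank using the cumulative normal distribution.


CDF(z) = 0.5 * (1 + erf(z/sqrt(2)))
erf(0.3323) = 0.3616
CDF = 0.6808
Percentile rank = 0.6808 * 100 = 68.08

68.08


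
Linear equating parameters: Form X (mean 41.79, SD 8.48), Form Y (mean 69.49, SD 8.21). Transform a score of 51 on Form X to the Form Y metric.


slope = SD_Y / SD_X = 8.21 / 8.48 ~ 0.9682
intercept = mean_Y - slope * mean_X = 69.49 - (8.21 / 8.48) * 41.79 ~ 29.0306
Y = slope * X + intercept. To avoid rounding drift from the rounded slope/intercept, evaluate the equivalent form Y = mean_Y + SD_Y * (X - mean_X) / SD_X at full precision:
Y = 69.49 + 8.21 * (51 - 41.79) / 8.48
Y = 69.49 + 8.21 * 9.21 / 8.48
Y = 69.49 + 75.6141 / 8.48
Y = 69.49 + 8.9168
Y = 78.4068

78.4068


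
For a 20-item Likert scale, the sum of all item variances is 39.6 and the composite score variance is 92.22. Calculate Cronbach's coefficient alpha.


alpha = (k/(k-1)) * (1 - sum(si^2)/s_total^2)
= (20/19) * (1 - 39.6/92.22)
alpha = 0.6006

0.6006


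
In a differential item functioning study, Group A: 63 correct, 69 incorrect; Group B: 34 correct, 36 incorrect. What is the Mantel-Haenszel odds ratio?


Odds_A = 63/69 = 0.913
Odds_B = 34/36 = 0.9444
OR = Odds_A / Odds_B = 0.913 / 0.9444
Exactly, OR = (63 * 36) / (69 * 34) = 2268 / 2346
OR = 0.9668

0.9668


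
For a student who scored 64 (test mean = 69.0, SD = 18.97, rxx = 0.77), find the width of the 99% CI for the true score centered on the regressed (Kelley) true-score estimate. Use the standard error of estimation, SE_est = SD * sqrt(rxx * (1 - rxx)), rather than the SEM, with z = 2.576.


True score estimate = 0.77*64 + 0.23*69.0 = 65.15
SE_est = SD * sqrt(rxx * (1 - rxx)) = 18.97 * sqrt(0.77 * 0.23) = 18.97 * sqrt(0.1771) = 7.983193
CI = T_est +/- z * SE_est, so width = 2 * z * SE_est = 2 * 2.576 * 7.983193
Width = 41.1294

41.1294


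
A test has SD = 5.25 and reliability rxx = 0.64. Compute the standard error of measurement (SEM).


SEM = SD * sqrt(1 - rxx)
SEM = 5.25 * sqrt(1 - 0.64)
SEM = 5.25 * sqrt(0.36) = 5.25 * 0.6
SEM = 3.15

3.15


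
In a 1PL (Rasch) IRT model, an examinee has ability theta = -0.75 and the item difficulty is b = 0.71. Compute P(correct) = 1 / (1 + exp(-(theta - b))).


theta - b = -0.75 - 0.71 = -1.46
exp(-(theta - b)) = exp(1.46) = 4.306
P = 1 / (1 + 4.306)
P = 0.1885

0.1885


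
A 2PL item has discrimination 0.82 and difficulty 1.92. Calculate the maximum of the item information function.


For 2PL, max info at theta = b = 1.92
I_max = a^2 / 4 = 0.82^2 / 4
= 0.6724 / 4
I_max = 0.1681

0.1681


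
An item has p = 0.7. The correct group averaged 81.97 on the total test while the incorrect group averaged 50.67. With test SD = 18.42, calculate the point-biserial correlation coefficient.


q = 1 - p = 0.3
rpb = ((M1 - M0) / SD) * sqrt(p * q)
rpb = ((81.97 - 50.67) / 18.42) * sqrt(0.7 * 0.3)
rpb = 0.7787

0.7787


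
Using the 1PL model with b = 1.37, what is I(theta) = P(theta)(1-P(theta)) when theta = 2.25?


P = 1/(1+exp(-(2.25-1.37))) = 0.7068
I = P*(1-P) = 0.7068 * 0.2932
I = 0.2072

0.2072


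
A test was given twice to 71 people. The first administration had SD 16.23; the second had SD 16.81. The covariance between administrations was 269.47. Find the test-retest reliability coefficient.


r = cov(X,Y) / (SD_X * SD_Y)
r = 269.47 / (16.23 * 16.81)
r = 269.47 / 272.8263
r = 0.9877

0.9877


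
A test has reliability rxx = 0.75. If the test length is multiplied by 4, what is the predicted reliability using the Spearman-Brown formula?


r_new = (n * rxx) / (1 + (n-1) * rxx)
r_new = (4 * 0.75) / (1 + 3 * 0.75)
r_new = 3.0 / 3.25
r_new = 0.9231

0.9231


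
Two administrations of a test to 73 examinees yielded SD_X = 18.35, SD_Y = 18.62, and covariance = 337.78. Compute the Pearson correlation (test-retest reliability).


r = cov(X,Y) / (SD_X * SD_Y)
r = 337.78 / (18.35 * 18.62)
r = 337.78 / 341.677
r = 0.9886

0.9886


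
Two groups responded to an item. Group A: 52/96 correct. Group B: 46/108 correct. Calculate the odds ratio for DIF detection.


Odds_A = 52/44 = 1.1818
Odds_B = 46/62 = 0.7419
OR = Odds_A / Odds_B = 1.1818 / 0.7419
Exactly, OR = (52 * 62) / (44 * 46) = 3224 / 2024
OR = 1.5929

1.5929


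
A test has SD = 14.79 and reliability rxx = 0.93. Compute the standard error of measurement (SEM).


SEM = SD * sqrt(1 - rxx)
SEM = 14.79 * sqrt(1 - 0.93)
SEM = 14.79 * sqrt(0.07) = 14.79 * 0.264575
SEM = 3.9131

3.9131


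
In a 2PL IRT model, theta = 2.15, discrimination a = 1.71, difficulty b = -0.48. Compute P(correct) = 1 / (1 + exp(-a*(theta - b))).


a*(theta - b) = 1.71 * (2.15 - -0.48) = 4.4973
exp(-4.4973) = 0.0111
P = 1 / (1 + 0.0111)
P = 0.989

0.989


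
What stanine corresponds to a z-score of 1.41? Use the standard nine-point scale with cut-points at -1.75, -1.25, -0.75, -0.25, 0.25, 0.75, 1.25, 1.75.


Stanine boundaries: [-1.75, -1.25, -0.75, -0.25, 0.25, 0.75, 1.25, 1.75]
z = 1.41
Check each boundary:
  z >= -1.75 -> could be stanine 2
  z >= -1.25 -> could be stanine 3
  z >= -0.75 -> could be stanine 4
  z >= -0.25 -> could be stanine 5
  z >= 0.25 -> could be stanine 6
  z >= 0.75 -> could be stanine 7
  z >= 1.25 -> could be stanine 8
  z < 1.75
Highest qualifying boundary gives stanine = 8

8


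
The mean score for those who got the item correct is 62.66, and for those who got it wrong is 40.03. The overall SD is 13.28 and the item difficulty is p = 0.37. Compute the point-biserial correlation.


q = 1 - p = 0.63
rpb = ((M1 - M0) / SD) * sqrt(p * q)
rpb = ((62.66 - 40.03) / 13.28) * sqrt(0.37 * 0.63)
rpb = 0.8227

0.8227


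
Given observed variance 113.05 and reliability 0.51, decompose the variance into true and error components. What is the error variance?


var_true = rxx * var_obs = 0.51 * 113.05 = 57.6555
var_error = var_obs - var_true
var_error = 113.05 - 57.6555
var_error = 55.3945

55.3945


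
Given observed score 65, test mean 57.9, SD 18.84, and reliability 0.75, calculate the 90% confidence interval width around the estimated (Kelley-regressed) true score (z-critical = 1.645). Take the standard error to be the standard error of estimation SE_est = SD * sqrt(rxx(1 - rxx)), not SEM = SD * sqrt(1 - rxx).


True score estimate = 0.75*65 + 0.25*57.9 = 63.225
SE_est = SD * sqrt(rxx * (1 - rxx)) = 18.84 * sqrt(0.75 * 0.25) = 18.84 * sqrt(0.1875) = 8.157959
CI = T_est +/- z * SE_est, so width = 2 * z * SE_est = 2 * 1.645 * 8.157959
Width = 26.8397

26.8397


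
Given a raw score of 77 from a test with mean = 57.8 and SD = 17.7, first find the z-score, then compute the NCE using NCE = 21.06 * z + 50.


z = (X - mean) / SD = (77 - 57.8) / 17.7
z = 19.2 / 17.7
z = 1.0847
NCE = NCE = 21.06z + 50
Carry z at full precision (z = 19.2 / 17.7) into the conversion:
NCE = 21.06 * (19.2 / 17.7) + 50 = 404.352 / 17.7 + 50
NCE = 22.8447 + 50
NCE = 72.8447

72.8447


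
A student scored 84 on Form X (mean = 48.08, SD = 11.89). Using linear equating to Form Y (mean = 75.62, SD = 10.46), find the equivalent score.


slope = SD_Y / SD_X = 10.46 / 11.89 ~ 0.8797
intercept = mean_Y - slope * mean_X = 75.62 - (10.46 / 11.89) * 48.08 ~ 33.3225
Y = slope * X + intercept. To avoid rounding drift from the rounded slope/intercept, evaluate the equivalent form Y = mean_Y + SD_Y * (X - mean_X) / SD_X at full precision:
Y = 75.62 + 10.46 * (84 - 48.08) / 11.89
Y = 75.62 + 10.46 * 35.92 / 11.89
Y = 75.62 + 375.7232 / 11.89
Y = 75.62 + 31.5999
Y = 107.2199

107.2199


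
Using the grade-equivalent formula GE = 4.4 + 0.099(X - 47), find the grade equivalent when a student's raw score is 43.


raw - median = 43 - 47 = -4
slope * diff = 0.099 * -4 = -0.396
GE = 4.4 + -0.396
GE = 4.004

4.004


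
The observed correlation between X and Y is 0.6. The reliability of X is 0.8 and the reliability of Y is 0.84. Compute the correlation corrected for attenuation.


r_corrected = rxy / sqrt(rxx * ryy)
= 0.6 / sqrt(0.8 * 0.84)
= 0.6 / sqrt(0.672)
= 0.6 / 0.819756
r_corrected = 0.7319

0.7319


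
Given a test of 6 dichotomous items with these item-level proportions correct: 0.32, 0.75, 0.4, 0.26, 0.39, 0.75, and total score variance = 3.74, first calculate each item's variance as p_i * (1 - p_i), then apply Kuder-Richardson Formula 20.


For each item, compute p_i * q_i:
  Item 1: 0.32 * 0.68 = 0.2176
  Item 2: 0.75 * 0.25 = 0.1875
  Item 3: 0.4 * 0.6 = 0.24
  Item 4: 0.26 * 0.74 = 0.1924
  Item 5: 0.39 * 0.61 = 0.2379
  Item 6: 0.75 * 0.25 = 0.1875
Sum(p_i * q_i) = 0.2176 + 0.1875 + 0.24 + 0.1924 + 0.2379 + 0.1875 = 1.2629
KR-20 = (k/(k-1)) * (1 - Sum(p_i*q_i) / Var_total)
= (6/5) * (1 - 1.2629/3.74)
= 1.2 * 0.6623
KR-20 = 0.7948

0.7948


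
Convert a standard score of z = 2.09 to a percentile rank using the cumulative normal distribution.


CDF(z) = 0.5 * (1 + erf(z/sqrt(2)))
erf(1.4779) = 0.9634
CDF = 0.9817
Percentile rank = 0.9817 * 100 = 98.17

98.17


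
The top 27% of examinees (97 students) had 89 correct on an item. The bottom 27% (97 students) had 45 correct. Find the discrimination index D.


p_upper = 89/97 = 0.9175
p_lower = 45/97 = 0.4639
D = 0.9175 - 0.4639 = 0.4536

0.4536


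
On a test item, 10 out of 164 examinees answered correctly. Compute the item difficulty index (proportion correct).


Item difficulty p = number correct / total examinees
p = 10 / 164
p = 0.061

0.061


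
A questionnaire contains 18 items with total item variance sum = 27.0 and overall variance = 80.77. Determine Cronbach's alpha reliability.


alpha = (k/(k-1)) * (1 - sum(si^2)/s_total^2)
= (18/17) * (1 - 27.0/80.77)
alpha = 0.7049

0.7049


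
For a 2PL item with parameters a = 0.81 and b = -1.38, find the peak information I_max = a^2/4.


For 2PL, max info at theta = b = -1.38
I_max = a^2 / 4 = 0.81^2 / 4
= 0.6561 / 4
I_max = 0.164

0.164


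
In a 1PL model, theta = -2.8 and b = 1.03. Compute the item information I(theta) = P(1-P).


P = 1/(1+exp(-(-2.8-1.03))) = 0.0212
I = P*(1-P) = 0.0212 * 0.9788
I = 0.0208

0.0208


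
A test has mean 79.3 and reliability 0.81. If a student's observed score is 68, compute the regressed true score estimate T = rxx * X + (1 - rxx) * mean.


T_est = rxx * X + (1 - rxx) * mean
T_est = 0.81 * 68 + 0.19 * 79.3
T_est = 55.08 + 15.067
T_est = 70.147

70.147


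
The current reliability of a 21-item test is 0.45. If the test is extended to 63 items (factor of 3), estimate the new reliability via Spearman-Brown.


r_new = (n * rxx) / (1 + (n-1) * rxx)
r_new = (3 * 0.45) / (1 + 2 * 0.45)
r_new = 1.35 / 1.9
r_new = 0.7105

0.7105


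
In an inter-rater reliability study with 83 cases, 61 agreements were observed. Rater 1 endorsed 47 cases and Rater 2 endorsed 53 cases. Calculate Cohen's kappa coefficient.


P_o = 61/83 = 0.73494
P_e = (47*53 + 36*30) / 6889 = 0.518363
kappa = (P_o - P_e) / (1 - P_e)
kappa = (0.73494 - 0.518363) / (1 - 0.518363)
kappa = 0.4497

0.4497


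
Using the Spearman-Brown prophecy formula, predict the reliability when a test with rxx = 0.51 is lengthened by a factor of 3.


r_new = (n * rxx) / (1 + (n-1) * rxx)
r_new = (3 * 0.51) / (1 + 2 * 0.51)
r_new = 1.53 / 2.02
r_new = 0.7574

0.7574


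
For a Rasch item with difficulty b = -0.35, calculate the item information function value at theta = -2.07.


P = 1/(1+exp(-(-2.07--0.35))) = 0.1519
I = P*(1-P) = 0.1519 * 0.8481
I = 0.1288

0.1288


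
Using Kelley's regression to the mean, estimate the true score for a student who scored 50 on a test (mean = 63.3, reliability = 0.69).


T_est = rxx * X + (1 - rxx) * mean
T_est = 0.69 * 50 + 0.31 * 63.3
T_est = 34.5 + 19.623
T_est = 54.123

54.123


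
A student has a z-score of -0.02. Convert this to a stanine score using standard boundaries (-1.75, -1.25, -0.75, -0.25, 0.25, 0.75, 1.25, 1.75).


Stanine boundaries: [-1.75, -1.25, -0.75, -0.25, 0.25, 0.75, 1.25, 1.75]
z = -0.02
Check each boundary:
  z >= -1.75 -> could be stanine 2
  z >= -1.25 -> could be stanine 3
  z >= -0.75 -> could be stanine 4
  z >= -0.25 -> could be stanine 5
  z < 0.25
  z < 0.75
  z < 1.25
  z < 1.75
Highest qualifying boundary gives stanine = 5

5


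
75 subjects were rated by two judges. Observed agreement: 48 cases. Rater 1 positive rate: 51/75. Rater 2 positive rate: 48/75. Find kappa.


P_o = 48/75 = 0.64
P_e = (51*48 + 24*27) / 5625 = 0.5504
kappa = (P_o - P_e) / (1 - P_e)
kappa = (0.64 - 0.5504) / (1 - 0.5504)
kappa = 0.1993

0.1993


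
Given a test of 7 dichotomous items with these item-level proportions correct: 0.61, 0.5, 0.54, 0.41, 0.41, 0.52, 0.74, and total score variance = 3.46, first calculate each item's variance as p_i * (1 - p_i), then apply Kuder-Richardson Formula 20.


For each item, compute p_i * q_i:
  Item 1: 0.61 * 0.39 = 0.2379
  Item 2: 0.5 * 0.5 = 0.25
  Item 3: 0.54 * 0.46 = 0.2484
  Item 4: 0.41 * 0.59 = 0.2419
  Item 5: 0.41 * 0.59 = 0.2419
  Item 6: 0.52 * 0.48 = 0.2496
  Item 7: 0.74 * 0.26 = 0.1924
Sum(p_i * q_i) = 0.2379 + 0.25 + 0.2484 + 0.2419 + 0.2419 + 0.2496 + 0.1924 = 1.6621
KR-20 = (k/(k-1)) * (1 - Sum(p_i*q_i) / Var_total)
= (7/6) * (1 - 1.6621/3.46)
= 1.1667 * 0.5196
KR-20 = 0.6062

0.6062


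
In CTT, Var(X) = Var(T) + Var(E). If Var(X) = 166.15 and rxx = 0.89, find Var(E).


var_true = rxx * var_obs = 0.89 * 166.15 = 147.8735
var_error = var_obs - var_true
var_error = 166.15 - 147.8735
var_error = 18.2765

18.2765


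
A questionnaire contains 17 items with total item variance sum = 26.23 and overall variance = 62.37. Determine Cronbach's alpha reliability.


alpha = (k/(k-1)) * (1 - sum(si^2)/s_total^2)
= (17/16) * (1 - 26.23/62.37)
alpha = 0.6157

0.6157


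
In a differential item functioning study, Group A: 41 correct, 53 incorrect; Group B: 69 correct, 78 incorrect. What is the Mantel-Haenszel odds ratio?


Odds_A = 41/53 = 0.7736
Odds_B = 69/78 = 0.8846
OR = Odds_A / Odds_B = 0.7736 / 0.8846
Exactly, OR = (41 * 78) / (53 * 69) = 3198 / 3657
OR = 0.8745

0.8745


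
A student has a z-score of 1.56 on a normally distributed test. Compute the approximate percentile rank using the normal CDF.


CDF(z) = 0.5 * (1 + erf(z/sqrt(2)))
erf(1.1031) = 0.8812
CDF = 0.9406
Percentile rank = 0.9406 * 100 = 94.06

94.06


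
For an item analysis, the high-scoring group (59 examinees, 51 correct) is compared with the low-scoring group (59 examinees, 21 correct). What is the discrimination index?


p_upper = 51/59 = 0.8644
p_lower = 21/59 = 0.3559
D = 0.8644 - 0.3559 = 0.5085

0.5085


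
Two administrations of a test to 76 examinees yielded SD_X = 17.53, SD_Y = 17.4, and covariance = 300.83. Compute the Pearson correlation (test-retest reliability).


r = cov(X,Y) / (SD_X * SD_Y)
r = 300.83 / (17.53 * 17.4)
r = 300.83 / 305.022
r = 0.9863

0.9863


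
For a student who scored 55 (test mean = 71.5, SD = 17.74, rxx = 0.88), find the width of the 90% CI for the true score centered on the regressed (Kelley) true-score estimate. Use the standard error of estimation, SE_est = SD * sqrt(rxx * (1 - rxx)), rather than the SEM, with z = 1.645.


True score estimate = 0.88*55 + 0.12*71.5 = 56.98
SE_est = SD * sqrt(rxx * (1 - rxx)) = 17.74 * sqrt(0.88 * 0.12) = 17.74 * sqrt(0.1056) = 5.764818
CI = T_est +/- z * SE_est, so width = 2 * z * SE_est = 2 * 1.645 * 5.764818
Width = 18.9663

18.9663


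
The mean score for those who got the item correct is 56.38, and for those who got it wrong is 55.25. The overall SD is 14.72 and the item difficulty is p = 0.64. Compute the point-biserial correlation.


q = 1 - p = 0.36
rpb = ((M1 - M0) / SD) * sqrt(p * q)
rpb = ((56.38 - 55.25) / 14.72) * sqrt(0.64 * 0.36)
rpb = 0.0368

0.0368


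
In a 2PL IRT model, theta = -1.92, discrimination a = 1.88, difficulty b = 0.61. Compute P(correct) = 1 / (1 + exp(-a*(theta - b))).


a*(theta - b) = 1.88 * (-1.92 - 0.61) = -4.7564
exp(--4.7564) = 116.3264
P = 1 / (1 + 116.3264)
P = 0.0085

0.0085


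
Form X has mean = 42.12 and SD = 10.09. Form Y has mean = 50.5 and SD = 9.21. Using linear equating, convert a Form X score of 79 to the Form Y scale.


slope = SD_Y / SD_X = 9.21 / 10.09 ~ 0.9128
intercept = mean_Y - slope * mean_X = 50.5 - (9.21 / 10.09) * 42.12 ~ 12.0535
Y = slope * X + intercept. To avoid rounding drift from the rounded slope/intercept, evaluate the equivalent form Y = mean_Y + SD_Y * (X - mean_X) / SD_X at full precision:
Y = 50.5 + 9.21 * (79 - 42.12) / 10.09
Y = 50.5 + 9.21 * 36.88 / 10.09
Y = 50.5 + 339.6648 / 10.09
Y = 50.5 + 33.6635
Y = 84.1635

84.1635


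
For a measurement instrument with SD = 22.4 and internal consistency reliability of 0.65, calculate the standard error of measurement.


SEM = SD * sqrt(1 - rxx)
SEM = 22.4 * sqrt(1 - 0.65)
SEM = 22.4 * sqrt(0.35) = 22.4 * 0.591608
SEM = 13.252

13.252


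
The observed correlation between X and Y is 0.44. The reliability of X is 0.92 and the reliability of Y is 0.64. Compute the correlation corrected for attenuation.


r_corrected = rxy / sqrt(rxx * ryy)
= 0.44 / sqrt(0.92 * 0.64)
= 0.44 / sqrt(0.5888)
= 0.44 / 0.767333
r_corrected = 0.5734

0.5734


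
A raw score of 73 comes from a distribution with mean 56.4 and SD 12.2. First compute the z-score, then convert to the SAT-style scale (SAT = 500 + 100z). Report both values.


z = (X - mean) / SD = (73 - 56.4) / 12.2
z = 16.6 / 12.2
z = 1.3607
SAT-scale = SAT = 500 + 100z
Carry z at full precision (z = 16.6 / 12.2) into the conversion:
SAT-scale = 500 + 100 * (16.6 / 12.2) = 500 + 1660 / 12.2
SAT-scale = 500 + 136.0656
SAT-scale = 636.0656

636.0656


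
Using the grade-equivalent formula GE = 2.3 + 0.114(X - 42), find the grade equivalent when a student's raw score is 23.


raw - median = 23 - 42 = -19
slope * diff = 0.114 * -19 = -2.166
GE = 2.3 + -2.166
GE = 0.134

0.134


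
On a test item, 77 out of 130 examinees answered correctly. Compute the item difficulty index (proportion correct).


Item difficulty p = number correct / total examinees
p = 77 / 130
p = 0.5923

0.5923


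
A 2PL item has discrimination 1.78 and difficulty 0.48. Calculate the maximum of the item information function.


For 2PL, max info at theta = b = 0.48
I_max = a^2 / 4 = 1.78^2 / 4
= 3.1684 / 4
I_max = 0.7921

0.7921


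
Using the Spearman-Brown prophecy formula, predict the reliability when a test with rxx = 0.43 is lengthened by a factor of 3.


r_new = (n * rxx) / (1 + (n-1) * rxx)
r_new = (3 * 0.43) / (1 + 2 * 0.43)
r_new = 1.29 / 1.86
r_new = 0.6935

0.6935


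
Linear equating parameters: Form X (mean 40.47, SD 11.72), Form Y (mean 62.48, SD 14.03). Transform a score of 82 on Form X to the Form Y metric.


slope = SD_Y / SD_X = 14.03 / 11.72 ~ 1.1971
intercept = mean_Y - slope * mean_X = 62.48 - (14.03 / 11.72) * 40.47 ~ 14.0334
Y = slope * X + intercept. To avoid rounding drift from the rounded slope/intercept, evaluate the equivalent form Y = mean_Y + SD_Y * (X - mean_X) / SD_X at full precision:
Y = 62.48 + 14.03 * (82 - 40.47) / 11.72
Y = 62.48 + 14.03 * 41.53 / 11.72
Y = 62.48 + 582.6659 / 11.72
Y = 62.48 + 49.7155
Y = 112.1955

112.1955


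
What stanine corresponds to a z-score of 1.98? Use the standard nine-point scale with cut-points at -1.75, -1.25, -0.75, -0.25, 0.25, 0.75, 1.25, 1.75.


Stanine boundaries: [-1.75, -1.25, -0.75, -0.25, 0.25, 0.75, 1.25, 1.75]
z = 1.98
Check each boundary:
  z >= -1.75 -> could be stanine 2
  z >= -1.25 -> could be stanine 3
  z >= -0.75 -> could be stanine 4
  z >= -0.25 -> could be stanine 5
  z >= 0.25 -> could be stanine 6
  z >= 0.75 -> could be stanine 7
  z >= 1.25 -> could be stanine 8
  z >= 1.75 -> could be stanine 9
Highest qualifying boundary gives stanine = 9

9


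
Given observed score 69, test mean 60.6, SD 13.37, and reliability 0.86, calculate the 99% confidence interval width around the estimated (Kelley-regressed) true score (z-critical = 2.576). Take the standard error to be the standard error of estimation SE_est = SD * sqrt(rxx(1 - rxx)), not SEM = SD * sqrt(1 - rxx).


True score estimate = 0.86*69 + 0.14*60.6 = 67.824
SE_est = SD * sqrt(rxx * (1 - rxx)) = 13.37 * sqrt(0.86 * 0.14) = 13.37 * sqrt(0.1204) = 4.639217
CI = T_est +/- z * SE_est, so width = 2 * z * SE_est = 2 * 2.576 * 4.639217
Width = 23.9012

23.9012


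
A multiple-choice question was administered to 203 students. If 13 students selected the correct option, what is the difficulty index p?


Item difficulty p = number correct / total examinees
p = 13 / 203
p = 0.064

0.064


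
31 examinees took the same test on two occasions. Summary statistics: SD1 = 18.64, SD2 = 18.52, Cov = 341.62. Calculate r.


r = cov(X,Y) / (SD_X * SD_Y)
r = 341.62 / (18.64 * 18.52)
r = 341.62 / 345.2128
r = 0.9896

0.9896


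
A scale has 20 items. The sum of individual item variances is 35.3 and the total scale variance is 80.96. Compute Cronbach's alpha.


alpha = (k/(k-1)) * (1 - sum(si^2)/s_total^2)
= (20/19) * (1 - 35.3/80.96)
alpha = 0.5937

0.5937


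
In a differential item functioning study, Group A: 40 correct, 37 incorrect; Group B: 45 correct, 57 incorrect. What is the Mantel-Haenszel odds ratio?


Odds_A = 40/37 = 1.0811
Odds_B = 45/57 = 0.7895
OR = Odds_A / Odds_B = 1.0811 / 0.7895
Exactly, OR = (40 * 57) / (37 * 45) = 2280 / 1665
OR = 1.3694

1.3694


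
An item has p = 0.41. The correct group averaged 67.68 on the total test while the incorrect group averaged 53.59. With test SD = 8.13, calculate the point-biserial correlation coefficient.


q = 1 - p = 0.59
rpb = ((M1 - M0) / SD) * sqrt(p * q)
rpb = ((67.68 - 53.59) / 8.13) * sqrt(0.41 * 0.59)
rpb = 0.8524

0.8524


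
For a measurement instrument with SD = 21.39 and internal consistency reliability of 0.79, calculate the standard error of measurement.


SEM = SD * sqrt(1 - rxx)
SEM = 21.39 * sqrt(1 - 0.79)
SEM = 21.39 * sqrt(0.21) = 21.39 * 0.458258
SEM = 9.8021

9.8021


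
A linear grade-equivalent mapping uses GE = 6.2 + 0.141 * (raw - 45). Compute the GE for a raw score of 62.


raw - median = 62 - 45 = 17
slope * diff = 0.141 * 17 = 2.397
GE = 6.2 + 2.397
GE = 8.597

8.597


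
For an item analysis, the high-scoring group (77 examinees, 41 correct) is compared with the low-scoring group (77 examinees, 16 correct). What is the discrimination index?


p_upper = 41/77 = 0.5325
p_lower = 16/77 = 0.2078
D = 0.5325 - 0.2078 = 0.3247

0.3247


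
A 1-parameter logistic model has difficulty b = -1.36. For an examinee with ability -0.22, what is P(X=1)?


theta - b = -0.22 - -1.36 = 1.14
exp(-(theta - b)) = exp(-1.14) = 0.3198
P = 1 / (1 + 0.3198)
P = 0.7577

0.7577


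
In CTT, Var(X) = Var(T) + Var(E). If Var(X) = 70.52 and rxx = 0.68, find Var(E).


var_true = rxx * var_obs = 0.68 * 70.52 = 47.9536
var_error = var_obs - var_true
var_error = 70.52 - 47.9536
var_error = 22.5664

22.5664


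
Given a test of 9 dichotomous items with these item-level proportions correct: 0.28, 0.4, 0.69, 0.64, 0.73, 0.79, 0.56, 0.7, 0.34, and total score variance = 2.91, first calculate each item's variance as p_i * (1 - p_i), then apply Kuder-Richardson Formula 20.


For each item, compute p_i * q_i:
  Item 1: 0.28 * 0.72 = 0.2016
  Item 2: 0.4 * 0.6 = 0.24
  Item 3: 0.69 * 0.31 = 0.2139
  Item 4: 0.64 * 0.36 = 0.2304
  Item 5: 0.73 * 0.27 = 0.1971
  Item 6: 0.79 * 0.21 = 0.1659
  Item 7: 0.56 * 0.44 = 0.2464
  Item 8: 0.7 * 0.3 = 0.21
  Item 9: 0.34 * 0.66 = 0.2244
Sum(p_i * q_i) = 0.2016 + 0.24 + 0.2139 + 0.2304 + 0.1971 + 0.1659 + 0.2464 + 0.21 + 0.2244 = 1.9297
KR-20 = (k/(k-1)) * (1 - Sum(p_i*q_i) / Var_total)
= (9/8) * (1 - 1.9297/2.91)
= 1.125 * 0.3369
KR-20 = 0.379

0.379


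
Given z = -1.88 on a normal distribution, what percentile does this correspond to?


CDF(z) = 0.5 * (1 + erf(z/sqrt(2)))
erf(-1.3294) = -0.9399
CDF = 0.0301
Percentile rank = 0.0301 * 100 = 3.01

3.01


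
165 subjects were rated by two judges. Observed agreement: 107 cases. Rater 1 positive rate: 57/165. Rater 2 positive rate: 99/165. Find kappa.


P_o = 107/165 = 0.648485
P_e = (57*99 + 108*66) / 27225 = 0.469091
kappa = (P_o - P_e) / (1 - P_e)
kappa = (0.648485 - 0.469091) / (1 - 0.469091)
kappa = 0.3379

0.3379


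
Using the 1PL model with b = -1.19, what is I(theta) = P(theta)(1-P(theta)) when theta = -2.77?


P = 1/(1+exp(-(-2.77--1.19))) = 0.1708
I = P*(1-P) = 0.1708 * 0.8292
I = 0.1416

0.1416


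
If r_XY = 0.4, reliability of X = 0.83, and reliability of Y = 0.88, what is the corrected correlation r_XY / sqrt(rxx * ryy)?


r_corrected = rxy / sqrt(rxx * ryy)
= 0.4 / sqrt(0.83 * 0.88)
= 0.4 / sqrt(0.7304)
= 0.4 / 0.854634
r_corrected = 0.468

0.468


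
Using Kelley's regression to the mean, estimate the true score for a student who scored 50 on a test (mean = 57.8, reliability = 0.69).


T_est = rxx * X + (1 - rxx) * mean
T_est = 0.69 * 50 + 0.31 * 57.8
T_est = 34.5 + 17.918
T_est = 52.418

52.418


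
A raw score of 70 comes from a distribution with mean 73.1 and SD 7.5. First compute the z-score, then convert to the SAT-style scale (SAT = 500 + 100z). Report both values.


z = (X - mean) / SD = (70 - 73.1) / 7.5
z = -3.1 / 7.5
z = -0.4133
SAT-scale = SAT = 500 + 100z
Carry z at full precision (z = -3.1 / 7.5) into the conversion:
SAT-scale = 500 + 100 * (-3.1 / 7.5) = 500 + -310 / 7.5
SAT-scale = 500 + -41.3333
SAT-scale = 458.6667

458.6667


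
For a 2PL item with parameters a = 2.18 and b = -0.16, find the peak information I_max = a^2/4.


For 2PL, max info at theta = b = -0.16
I_max = a^2 / 4 = 2.18^2 / 4
= 4.7524 / 4
I_max = 1.1881

1.1881


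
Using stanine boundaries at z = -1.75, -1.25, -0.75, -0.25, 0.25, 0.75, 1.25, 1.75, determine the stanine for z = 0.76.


Stanine boundaries: [-1.75, -1.25, -0.75, -0.25, 0.25, 0.75, 1.25, 1.75]
z = 0.76
Check each boundary:
  z >= -1.75 -> could be stanine 2
  z >= -1.25 -> could be stanine 3
  z >= -0.75 -> could be stanine 4
  z >= -0.25 -> could be stanine 5
  z >= 0.25 -> could be stanine 6
  z >= 0.75 -> could be stanine 7
  z < 1.25
  z < 1.75
Highest qualifying boundary gives stanine = 7

7


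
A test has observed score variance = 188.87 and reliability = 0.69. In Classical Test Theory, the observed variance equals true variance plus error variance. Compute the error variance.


var_true = rxx * var_obs = 0.69 * 188.87 = 130.3203
var_error = var_obs - var_true
var_error = 188.87 - 130.3203
var_error = 58.5497

58.5497


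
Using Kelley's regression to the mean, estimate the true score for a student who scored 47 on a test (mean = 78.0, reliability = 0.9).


T_est = rxx * X + (1 - rxx) * mean
T_est = 0.9 * 47 + 0.1 * 78.0
T_est = 42.3 + 7.8
T_est = 50.1

50.1


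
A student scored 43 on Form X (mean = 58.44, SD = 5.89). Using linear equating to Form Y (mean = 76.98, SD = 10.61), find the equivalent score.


slope = SD_Y / SD_X = 10.61 / 5.89 ~ 1.8014
intercept = mean_Y - slope * mean_X = 76.98 - (10.61 / 5.89) * 58.44 ~ -28.2914
Y = slope * X + intercept. To avoid rounding drift from the rounded slope/intercept, evaluate the equivalent form Y = mean_Y + SD_Y * (X - mean_X) / SD_X at full precision:
Y = 76.98 + 10.61 * (43 - 58.44) / 5.89
Y = 76.98 - 10.61 * 15.44 / 5.89
Y = 76.98 - 163.8184 / 5.89
Y = 76.98 - 27.813
Y = 49.167

49.167


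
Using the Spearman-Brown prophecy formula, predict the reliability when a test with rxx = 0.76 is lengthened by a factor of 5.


r_new = (n * rxx) / (1 + (n-1) * rxx)
r_new = (5 * 0.76) / (1 + 4 * 0.76)
r_new = 3.8 / 4.04
r_new = 0.9406

0.9406


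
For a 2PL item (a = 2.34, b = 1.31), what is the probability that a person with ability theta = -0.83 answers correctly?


a*(theta - b) = 2.34 * (-0.83 - 1.31) = -5.0076
exp(--5.0076) = 149.5454
P = 1 / (1 + 149.5454)
P = 0.0066

0.0066


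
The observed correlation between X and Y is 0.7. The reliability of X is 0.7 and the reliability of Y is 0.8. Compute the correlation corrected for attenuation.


r_corrected = rxy / sqrt(rxx * ryy)
= 0.7 / sqrt(0.7 * 0.8)
= 0.7 / sqrt(0.56)
= 0.7 / 0.748331
r_corrected = 0.9354

0.9354


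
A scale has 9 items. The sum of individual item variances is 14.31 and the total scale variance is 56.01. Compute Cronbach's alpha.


alpha = (k/(k-1)) * (1 - sum(si^2)/s_total^2)
= (9/8) * (1 - 14.31/56.01)
alpha = 0.8376

0.8376


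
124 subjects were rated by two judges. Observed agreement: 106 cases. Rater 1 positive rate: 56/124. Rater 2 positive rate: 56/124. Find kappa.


P_o = 106/124 = 0.854839
P_e = (56*56 + 68*68) / 15376 = 0.504683
kappa = (P_o - P_e) / (1 - P_e)
kappa = (0.854839 - 0.504683) / (1 - 0.504683)
kappa = 0.7069

0.7069


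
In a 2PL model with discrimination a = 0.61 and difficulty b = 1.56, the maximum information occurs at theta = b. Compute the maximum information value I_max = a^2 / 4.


For 2PL, max info at theta = b = 1.56
I_max = a^2 / 4 = 0.61^2 / 4
= 0.3721 / 4
I_max = 0.093

0.093


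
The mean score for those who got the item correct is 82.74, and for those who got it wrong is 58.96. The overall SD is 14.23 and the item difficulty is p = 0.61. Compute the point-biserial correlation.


q = 1 - p = 0.39
rpb = ((M1 - M0) / SD) * sqrt(p * q)
rpb = ((82.74 - 58.96) / 14.23) * sqrt(0.61 * 0.39)
rpb = 0.8151

0.8151


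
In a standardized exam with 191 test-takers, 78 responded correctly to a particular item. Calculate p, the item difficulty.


Item difficulty p = number correct / total examinees
p = 78 / 191
p = 0.4084

0.4084


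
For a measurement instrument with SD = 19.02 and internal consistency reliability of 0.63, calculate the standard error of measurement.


SEM = SD * sqrt(1 - rxx)
SEM = 19.02 * sqrt(1 - 0.63)
SEM = 19.02 * sqrt(0.37) = 19.02 * 0.608276
SEM = 11.5694

11.5694
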